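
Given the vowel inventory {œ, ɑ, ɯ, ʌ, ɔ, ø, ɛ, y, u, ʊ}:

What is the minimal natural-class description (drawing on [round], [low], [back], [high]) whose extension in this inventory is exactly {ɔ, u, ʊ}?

The class [+back], [+round] has exactly /ɔ, u, ʊ/ as its extension in this inventory. No smaller conjunction from the listed features achieves this: [+round] alone would also admit /œ, ø, y/; [+back] alone would also admit /ɑ, ɯ, ʌ/; and checking the remaining single features turns up none with this extension.

[+back, +round]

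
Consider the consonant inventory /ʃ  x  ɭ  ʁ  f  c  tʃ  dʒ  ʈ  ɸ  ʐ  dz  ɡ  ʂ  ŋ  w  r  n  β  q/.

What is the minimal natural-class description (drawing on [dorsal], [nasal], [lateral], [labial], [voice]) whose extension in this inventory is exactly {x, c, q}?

[−voice, +dorsal]

The class [−voice], [+dorsal] has exactly /x, c, q/ as its extension in this inventory. No smaller conjunction from the listed features achieves this: [+dorsal] alone would also admit /ʁ, ɡ, ŋ, w/; [−voice] alone would also admit /ʃ, f, tʃ, ʈ, …/; and checking the remaining single features turns up none with this extension.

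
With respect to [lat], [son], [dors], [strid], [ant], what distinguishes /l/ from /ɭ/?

/l/ (alveolar lateral approximant) and /ɭ/ (retroflex lateral approximant) agree on [+lateral], [+sonorant], [-dorsal], [-strident]. They differ on [anterior] (/l/ [+], /ɭ/ [-]).

[anterior]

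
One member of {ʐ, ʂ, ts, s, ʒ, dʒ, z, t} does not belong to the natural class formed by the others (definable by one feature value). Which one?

t

[strident] groups all but one: /ts, ʒ, ʐ, z, s, ʂ, dʒ/ share [+strident] while /t/ (voiceless alveolar stop) alone is [-strident]. Removing any other segment would not leave a single-feature class that excludes it.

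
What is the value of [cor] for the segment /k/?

[-coronal]

/k/ is the voiceless velar stop. The feature [coronal] marks segments articulated with the tongue front (tip or blade); /k/ lacks this property, so it is [-coronal].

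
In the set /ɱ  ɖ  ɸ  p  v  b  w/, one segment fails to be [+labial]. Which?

ɖ

Every segment except /ɖ/ is [+labial]. /ɖ/ (voiced retroflex stop) is [-labial], so it is the exception.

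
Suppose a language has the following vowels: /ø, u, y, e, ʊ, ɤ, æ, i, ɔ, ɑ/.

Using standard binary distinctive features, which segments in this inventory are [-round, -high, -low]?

e, ɤ

The [-round] segments are /e, ɤ, æ, i, ɑ/.
Among these, [-high] gives /e, ɤ, æ, ɑ/.
Of those, [-low] leaves /e, ɤ/.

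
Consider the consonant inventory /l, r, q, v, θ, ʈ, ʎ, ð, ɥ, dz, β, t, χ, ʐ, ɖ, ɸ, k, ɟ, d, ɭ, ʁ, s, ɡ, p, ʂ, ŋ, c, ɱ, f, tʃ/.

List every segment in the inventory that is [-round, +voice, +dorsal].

Eliminate segments failing any feature: /l, r, v, ð, dz, β, ʐ, ɖ, d, ɭ, ɱ/ are [-dorsal]; /q, θ, ʈ, t, χ, ɸ, k, s, p, ʂ, c, f, tʃ/ are [-voice]; /ɥ/ is [+round]. The remaining /ʎ, ɟ, ʁ, ɡ, ŋ/ satisfy [-round], [+voice], [+dorsal].

ʎ, ɟ, ʁ, ɡ, ŋ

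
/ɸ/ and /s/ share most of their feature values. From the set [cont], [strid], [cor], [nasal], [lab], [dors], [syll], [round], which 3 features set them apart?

The two segments share [+continuant], [-nasal], [-dorsal], [-syllabic], [-round]. The only features from the list on which they differ: /ɸ/ is [-strident] while /s/ is [+strident]; /ɸ/ is [+labial] while /s/ is [-labial]; /ɸ/ is [-coronal] while /s/ is [+coronal].

[strident], [labial], [coronal]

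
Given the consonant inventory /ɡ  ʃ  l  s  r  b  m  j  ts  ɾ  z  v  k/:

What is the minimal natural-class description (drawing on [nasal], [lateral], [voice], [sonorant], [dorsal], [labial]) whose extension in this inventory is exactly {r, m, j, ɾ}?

[+sonorant, −lateral]

The class [+sonorant], [−lateral] has exactly /r, m, j, ɾ/ as its extension in this inventory. No smaller conjunction from the listed features achieves this: [−lateral] alone would also admit /ɡ, ʃ, s, b, …/; [+sonorant] alone would also admit /l/; and checking the remaining single features turns up none with this extension.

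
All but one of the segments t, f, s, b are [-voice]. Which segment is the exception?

b

Every segment except /b/ is [-voice]. /b/ (voiced bilabial stop) is [+voice], so it is the exception.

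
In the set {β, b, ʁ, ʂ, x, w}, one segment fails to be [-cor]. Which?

/ʂ/ is the voiceless retroflex fricative, which is [+coronal]; the rest — /b, ʁ, x, β, w/ — are [-coronal].

ʂ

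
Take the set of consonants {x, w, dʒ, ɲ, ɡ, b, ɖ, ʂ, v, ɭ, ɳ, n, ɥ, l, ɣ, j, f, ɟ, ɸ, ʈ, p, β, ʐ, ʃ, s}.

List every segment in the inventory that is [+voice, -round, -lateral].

dʒ, ɲ, ɡ, b, ɖ, v, ɳ, n, ɣ, j, ɟ, β, ʐ

First, the [+voice] segments are /w, dʒ, ɲ, ɡ, b, ɖ, v, ɭ, ɳ, n, ɥ, l, ɣ, j, ɟ, β, ʐ/.
Among these, [-round] gives /dʒ, ɲ, ɡ, b, ɖ, v, ɭ, ɳ, n, l, ɣ, j, ɟ, β, ʐ/.
Among these, [-lateral] leaves /dʒ, ɲ, ɡ, b, ɖ, v, ɳ, n, ɣ, j, ɟ, β, ʐ/.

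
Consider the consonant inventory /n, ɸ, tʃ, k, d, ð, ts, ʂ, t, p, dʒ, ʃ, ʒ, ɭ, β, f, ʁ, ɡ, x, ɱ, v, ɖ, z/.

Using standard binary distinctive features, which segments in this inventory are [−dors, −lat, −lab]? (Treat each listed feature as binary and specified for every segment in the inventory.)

Eliminate segments failing any feature: /ɸ, p, β, f, ɱ, v/ are [+labial]; /k, ʁ, ɡ, x/ are [+dorsal]; /ɭ/ is [+lateral]. The remaining /n, tʃ, d, ð, ts, ʂ, t, dʒ, ʃ, ʒ, ɖ, z/ satisfy [−dorsal], [−lateral], [−labial].

n, tʃ, d, ð, ts, ʂ, t, dʒ, ʃ, ʒ, ɖ, z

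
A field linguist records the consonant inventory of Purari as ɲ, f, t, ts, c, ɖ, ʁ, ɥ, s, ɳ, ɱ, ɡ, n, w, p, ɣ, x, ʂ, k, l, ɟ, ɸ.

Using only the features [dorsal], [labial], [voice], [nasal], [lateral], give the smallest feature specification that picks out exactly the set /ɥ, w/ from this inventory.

/ɥ, w/ are all [+labial], [+dorsal], and no other segment in the inventory matches both values. Dropping any one of them over-generates: [+dorsal] alone would also admit /ɲ, c, ʁ, ɡ, …/; [+labial] alone would also admit /f, ɱ, p, ɸ/. No other single listed feature picks out exactly this set either, so fewer than two features will not do.

[+labial, +dorsal]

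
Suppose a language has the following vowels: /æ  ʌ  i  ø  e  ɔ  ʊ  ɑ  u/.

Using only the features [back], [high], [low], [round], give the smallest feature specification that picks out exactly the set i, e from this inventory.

The class [−low], [−back], [−round] has exactly /i, e/ as its extension in this inventory. No smaller conjunction from the listed features achieves this: [−back, −round] alone would also admit /æ/; [−low, −round] alone would also admit /ʌ/; [−low, −back] alone would also admit /ø/; and checking the remaining two-feature bundles turns up none with this extension.

[−low, −back, −round]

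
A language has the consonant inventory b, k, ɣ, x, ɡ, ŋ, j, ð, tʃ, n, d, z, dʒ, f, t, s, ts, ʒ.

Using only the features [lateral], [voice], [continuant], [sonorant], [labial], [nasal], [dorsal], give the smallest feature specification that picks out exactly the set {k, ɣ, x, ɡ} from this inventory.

Every target segment is [−sonorant], [+dorsal]; each remaining inventory member fails at least one of these. Each conjunct is needed — [+dorsal] alone would also admit /ŋ, j/; [−sonorant] alone would also admit /b, ð, tʃ, d, …/ — and no other single listed feature has exactly this extension, so two is the minimum.

[−sonorant, +dorsal]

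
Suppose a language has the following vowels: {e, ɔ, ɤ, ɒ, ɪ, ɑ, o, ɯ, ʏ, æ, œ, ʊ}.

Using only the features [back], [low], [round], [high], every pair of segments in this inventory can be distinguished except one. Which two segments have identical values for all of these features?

o, ɔ

/o/ (mid back rounded tense vowel) and /ɔ/ (mid back rounded lax vowel) are both [+back], [−low], [+round], [−high], so none of the listed features separates them. (They do differ in [tense], which is not among the given features.) Every other pair in the inventory differs on at least one listed feature.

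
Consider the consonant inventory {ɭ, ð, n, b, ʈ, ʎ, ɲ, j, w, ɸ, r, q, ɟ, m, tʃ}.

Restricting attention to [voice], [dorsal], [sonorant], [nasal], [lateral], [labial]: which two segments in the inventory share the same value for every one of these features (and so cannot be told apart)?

Both /ʈ/ and /tʃ/ are [-voice], [-dorsal], [-sonorant], [-nasal], [-lateral], [-labial]. Since the list omits [strident], [delayed release] and [distributed] — which do distinguish the voiceless retroflex stop from the voiceless postalveolar affricate — this pair collapses; all other pairs remain distinct.

ʈ, tʃ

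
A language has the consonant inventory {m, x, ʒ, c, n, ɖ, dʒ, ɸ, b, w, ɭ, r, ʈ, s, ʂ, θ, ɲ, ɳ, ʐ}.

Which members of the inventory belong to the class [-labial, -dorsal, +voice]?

ʒ, n, ɖ, dʒ, ɭ, r, ɳ, ʐ

Among the inventory, the [-labial] segments are /x, ʒ, c, n, ɖ, dʒ, ɭ, r, ʈ, s, ʂ, θ, ɲ, ɳ, ʐ/.
Intersecting with [-dorsal] gives /ʒ, n, ɖ, dʒ, ɭ, r, ʈ, s, ʂ, θ, ɳ, ʐ/.
Then [+voice] leaves /ʒ, n, ɖ, dʒ, ɭ, r, ɳ, ʐ/.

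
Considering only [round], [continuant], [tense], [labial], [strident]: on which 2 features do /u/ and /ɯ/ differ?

[labial], [round]

The two segments share [+continuant], [+tense], [−strident]. The only features from the list on which they differ: /u/ is [+labial] while /ɯ/ is [−labial]; /u/ is [+round] while /ɯ/ is [−round].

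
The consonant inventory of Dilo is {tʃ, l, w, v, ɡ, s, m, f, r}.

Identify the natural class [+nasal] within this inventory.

The [+nasal] segments here are /m/; the remaining /tʃ, l, w, v, ɡ, s, f, r/ are [−nasal].

m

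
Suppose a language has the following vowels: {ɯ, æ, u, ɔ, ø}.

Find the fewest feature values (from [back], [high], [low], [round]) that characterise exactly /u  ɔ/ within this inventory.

[+back, +round]

/u, ɔ/ are all [+back], [+round], and no other segment in the inventory matches both values. Dropping any one of them over-generates: [+round] alone would also admit /ø/; [+back] alone would also admit /ɯ/. No other single listed feature picks out exactly this set either, so fewer than two features will not do.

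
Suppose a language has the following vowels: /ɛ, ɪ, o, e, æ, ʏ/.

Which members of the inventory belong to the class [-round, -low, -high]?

Among the inventory, the [-round] segments are /ɛ, ɪ, e, æ/.
Intersecting with [-low] gives /ɛ, ɪ, e/.
Within that set, [-high] leaves /ɛ, e/.

ɛ, e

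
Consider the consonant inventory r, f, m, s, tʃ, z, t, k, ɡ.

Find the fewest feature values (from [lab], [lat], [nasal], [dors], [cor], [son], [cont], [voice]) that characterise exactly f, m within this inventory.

[+lab]

The target set is precisely the extension of [+labial] in this inventory.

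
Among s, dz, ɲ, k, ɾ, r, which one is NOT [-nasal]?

ɲ

Every segment except /ɲ/ is [-nasal]. /ɲ/ (palatal nasal) is [+nasal], so it is the exception.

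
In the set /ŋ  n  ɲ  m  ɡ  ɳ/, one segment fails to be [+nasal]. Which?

/ɳ, m, n, ɲ, ŋ/ are all [+nasal]; /ɡ/ (voiced velar stop) is [-nasal].

ɡ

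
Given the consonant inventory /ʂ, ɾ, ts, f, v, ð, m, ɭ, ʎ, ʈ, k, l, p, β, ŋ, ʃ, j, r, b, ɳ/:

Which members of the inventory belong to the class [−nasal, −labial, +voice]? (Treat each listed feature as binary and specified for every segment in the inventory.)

ɾ, ð, ɭ, ʎ, l, j, r

Eliminate segments failing any feature: /ʂ, ts, ʈ, k, ʃ/ are [−voice]; /f, v, p, β, b/ are [+labial]; /m, ŋ, ɳ/ are [+nasal]. The remaining /ɾ, ð, ɭ, ʎ, l, j, r/ satisfy [−nasal], [−labial], [+voice].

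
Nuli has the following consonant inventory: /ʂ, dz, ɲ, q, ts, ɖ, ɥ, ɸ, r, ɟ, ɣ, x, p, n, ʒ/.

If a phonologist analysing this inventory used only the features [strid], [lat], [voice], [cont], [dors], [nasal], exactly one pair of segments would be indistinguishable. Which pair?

ɥ, ɣ

Both /ɥ/ and /ɣ/ are [-strident], [-lateral], [+voice], [+continuant], [+dorsal], [-nasal]. Since the list omits [sonorant], [labial], [round] and [back] — which do distinguish the labial-palatal glide from the voiced velar fricative — this pair collapses; all other pairs remain distinct.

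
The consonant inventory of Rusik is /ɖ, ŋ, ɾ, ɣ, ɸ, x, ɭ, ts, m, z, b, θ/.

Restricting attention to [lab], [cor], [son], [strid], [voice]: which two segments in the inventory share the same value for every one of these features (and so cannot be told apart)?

On the given features, /ɭ/ and /ɾ/ have an identical profile: [-labial], [+coronal], [+sonorant], [-strident], [+voice]. No other two segments in the inventory coincide on all 5 features. (They do differ in [lateral] and [anterior], which are not among the given features.)

ɭ, ɾ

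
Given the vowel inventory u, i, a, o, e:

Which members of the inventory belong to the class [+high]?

u, i

The feature [high] marks segments produced with the tongue body raised. In this inventory /u, i/ have that property, so they are [+high]; /a, o, e/ are [-high].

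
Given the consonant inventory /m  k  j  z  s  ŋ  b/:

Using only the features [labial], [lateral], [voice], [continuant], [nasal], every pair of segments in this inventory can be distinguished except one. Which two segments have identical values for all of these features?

Both /j/ and /z/ are [−labial], [−lateral], [+voice], [+continuant], [−nasal]. Since the list omits [sonorant], [strident] and [dorsal] — which do distinguish the palatal glide from the voiced alveolar fricative — this pair collapses; all other pairs remain distinct.

j, z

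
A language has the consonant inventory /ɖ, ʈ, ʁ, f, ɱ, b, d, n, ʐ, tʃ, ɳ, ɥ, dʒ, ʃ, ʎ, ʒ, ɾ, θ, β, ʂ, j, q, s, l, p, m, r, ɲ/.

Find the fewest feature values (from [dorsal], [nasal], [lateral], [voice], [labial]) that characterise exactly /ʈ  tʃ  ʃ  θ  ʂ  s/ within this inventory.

[-voice, -labial, -dorsal]

Every target segment is [-voice], [-labial], [-dorsal]; each remaining inventory member fails at least one of these. Each conjunct is needed — [-labial, -dorsal] alone would also admit /ɖ, d, n, ʐ, …/; [-voice, -dorsal] alone would also admit /f, p/; [-voice, -labial] alone would also admit /q/ — and no other combination of two listed features has exactly this extension, so three is the minimum.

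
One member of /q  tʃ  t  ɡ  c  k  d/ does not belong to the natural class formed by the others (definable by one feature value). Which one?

tʃ

/k, c, d, ɡ, q, t/ are all [−delayed release], but /tʃ/ (voiceless postalveolar affricate) is [+delayed release]. No other single segment can be removed to leave a set sharing one feature value that the removed segment lacks, so /tʃ/ is the odd one out.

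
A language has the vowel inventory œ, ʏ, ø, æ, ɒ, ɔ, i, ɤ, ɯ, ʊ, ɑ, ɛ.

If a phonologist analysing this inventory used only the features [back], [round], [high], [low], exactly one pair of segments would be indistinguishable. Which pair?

Both /ø/ and /œ/ are [−back], [+round], [−high], [−low]. Since the list omits [tense] — which does distinguish the mid front rounded tense vowel from the mid front rounded lax vowel — this pair collapses; all other pairs remain distinct.

ø, œ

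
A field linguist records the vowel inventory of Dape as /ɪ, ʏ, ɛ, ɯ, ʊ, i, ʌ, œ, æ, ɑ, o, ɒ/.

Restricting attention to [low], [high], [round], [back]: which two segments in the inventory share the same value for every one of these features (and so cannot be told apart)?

/ɪ/ (high front unrounded lax vowel) and /i/ (high front unrounded tense vowel) are both [−low], [+high], [−round], [−back], so none of the listed features separates them. (They do differ in [tense], which is not among the given features.) Every other pair in the inventory differs on at least one listed feature.

ɪ, i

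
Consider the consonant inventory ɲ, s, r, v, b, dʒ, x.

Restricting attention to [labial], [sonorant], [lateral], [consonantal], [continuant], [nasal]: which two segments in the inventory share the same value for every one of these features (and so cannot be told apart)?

On the given features, /s/ and /x/ have an identical profile: [-labial], [-sonorant], [-lateral], [+consonantal], [+continuant], [-nasal]. No other two segments in the inventory coincide on all 6 features. (They do differ in [strident], [coronal] and [dorsal], which are not among the given features.)

s, x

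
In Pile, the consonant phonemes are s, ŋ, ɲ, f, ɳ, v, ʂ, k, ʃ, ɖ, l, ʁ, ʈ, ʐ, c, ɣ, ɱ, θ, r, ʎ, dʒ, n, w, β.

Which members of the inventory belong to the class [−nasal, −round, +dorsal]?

Eliminate segments failing any feature: /s, f, v, ʂ, ʃ, ɖ, l, ʈ, ʐ, θ, r, dʒ, β/ are [−dorsal]; /ŋ, ɲ, ɳ, ɱ, n/ are [+nasal]; /w/ is [+round]. The remaining /k, ʁ, c, ɣ, ʎ/ satisfy [−nasal], [−round], [+dorsal].

k, ʁ, c, ɣ, ʎ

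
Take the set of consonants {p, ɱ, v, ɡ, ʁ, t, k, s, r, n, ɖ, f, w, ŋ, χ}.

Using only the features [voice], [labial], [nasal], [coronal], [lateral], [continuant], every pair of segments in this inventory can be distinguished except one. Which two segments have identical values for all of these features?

/v/ (voiced labiodental fricative) and /w/ (labial-velar glide) are both [+voice], [+labial], [-nasal], [-coronal], [-lateral], [+continuant], so none of the listed features separates them. (They do differ in [sonorant], [round] and [dorsal], which are not among the given features.) Every other pair in the inventory differs on at least one listed feature.

v, w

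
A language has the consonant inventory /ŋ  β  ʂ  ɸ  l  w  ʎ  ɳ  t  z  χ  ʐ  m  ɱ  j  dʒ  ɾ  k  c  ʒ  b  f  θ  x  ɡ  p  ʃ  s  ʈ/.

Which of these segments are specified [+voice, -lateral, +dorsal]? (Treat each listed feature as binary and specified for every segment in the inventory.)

Eliminate segments failing any feature: /β, ɳ, z, ʐ, m, ɱ, dʒ, ɾ, ʒ, b/ are [-dorsal]; /ʂ, ɸ, t, χ, k, c, f, θ, x, p, ʃ, s, ʈ/ are [-voice]; /l, ʎ/ are [+lateral]. The remaining /ŋ, w, j, ɡ/ satisfy [+voice], [-lateral], [+dorsal].

ŋ, w, j, ɡ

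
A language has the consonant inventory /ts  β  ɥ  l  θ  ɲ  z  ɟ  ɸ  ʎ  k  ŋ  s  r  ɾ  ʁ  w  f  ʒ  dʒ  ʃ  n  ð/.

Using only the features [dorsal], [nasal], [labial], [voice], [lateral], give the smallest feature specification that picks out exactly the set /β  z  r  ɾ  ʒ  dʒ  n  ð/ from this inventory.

[+voice, −lateral, −dorsal]

Every target segment is [+voice], [−lateral], [−dorsal]; each remaining inventory member fails at least one of these. Each conjunct is needed — [−lateral, −dorsal] alone would also admit /ts, θ, ɸ, s, …/; [+voice, −dorsal] alone would also admit /l/; [+voice, −lateral] alone would also admit /ɥ, ɲ, ɟ, ŋ, …/ — and no other combination of two listed features has exactly this extension, so three is the minimum.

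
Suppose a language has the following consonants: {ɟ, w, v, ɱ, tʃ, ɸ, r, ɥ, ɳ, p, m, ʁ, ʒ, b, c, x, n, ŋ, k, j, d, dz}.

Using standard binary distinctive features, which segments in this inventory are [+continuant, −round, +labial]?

v, ɸ

Eliminate segments failing any feature: /ɟ, ɱ, tʃ, ɳ, p, m, b, c, n, ŋ, k, d, dz/ are [−continuant]; /w, ɥ/ are [+round]; /r, ʁ, ʒ, x, j/ are [−labial]. The remaining /v, ɸ/ satisfy [+continuant], [−round], [+labial].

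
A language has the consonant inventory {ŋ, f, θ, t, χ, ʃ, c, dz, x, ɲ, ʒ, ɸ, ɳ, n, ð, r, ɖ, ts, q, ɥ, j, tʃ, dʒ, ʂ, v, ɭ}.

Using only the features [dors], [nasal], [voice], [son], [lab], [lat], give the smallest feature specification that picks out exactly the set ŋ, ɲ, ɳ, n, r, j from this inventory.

[+son, -lat, -lab]

Every target segment is [+sonorant], [-lateral], [-labial]; each remaining inventory member fails at least one of these. Each conjunct is needed — [-lateral, -labial] alone would also admit /θ, t, χ, ʃ, …/; [+sonorant, -labial] alone would also admit /ɭ/; [+sonorant, -lateral] alone would also admit /ɥ/ — and no other combination of two listed features has exactly this extension, so three is the minimum.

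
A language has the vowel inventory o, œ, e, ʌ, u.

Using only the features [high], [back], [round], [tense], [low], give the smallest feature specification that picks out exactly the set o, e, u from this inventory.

The target set is precisely the extension of [+tense] in this inventory.

[+tense]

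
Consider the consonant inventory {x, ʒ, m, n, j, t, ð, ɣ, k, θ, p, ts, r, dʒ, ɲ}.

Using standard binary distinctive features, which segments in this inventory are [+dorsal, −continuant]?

Checking each segment against [+dorsal], [−continuant]: /k/ (voiceless velar stop), /ɲ/ (palatal nasal) satisfy every feature; every other segment in the inventory fails at least one.

k, ɲ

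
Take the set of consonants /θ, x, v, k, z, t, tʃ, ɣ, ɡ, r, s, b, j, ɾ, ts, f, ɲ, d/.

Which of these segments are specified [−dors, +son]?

Eliminate segments failing any feature: /θ, v, z, t, tʃ, s, b, ts, f, d/ are [−sonorant]; /x, k, ɣ, ɡ, j, ɲ/ are [+dorsal]. The remaining /r, ɾ/ satisfy [−dorsal], [+sonorant].

r, ɾ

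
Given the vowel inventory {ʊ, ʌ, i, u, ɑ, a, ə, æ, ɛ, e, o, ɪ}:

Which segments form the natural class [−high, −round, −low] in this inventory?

ʌ, ə, ɛ, e

Eliminate segments failing any feature: /ʊ, i, u, ɪ/ are [+high]; /ɑ, a, æ/ are [+low]; /o/ is [+round]. The remaining /ʌ, ə, ɛ, e/ satisfy [−high], [−round], [−low].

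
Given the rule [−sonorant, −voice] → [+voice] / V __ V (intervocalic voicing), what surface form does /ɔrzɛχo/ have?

[ɔrzɛʁo]

The only segment in the rule's environment that also matches [−sonorant, −voice] is /χ/. Applying [+voice] turns the voiceless uvular fricative into /ʁ/ (voiced uvular fricative), giving [ɔrzɛʁo].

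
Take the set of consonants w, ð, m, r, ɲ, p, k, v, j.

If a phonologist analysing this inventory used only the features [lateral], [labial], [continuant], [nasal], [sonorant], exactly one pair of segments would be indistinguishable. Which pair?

Both /j/ and /r/ are [-lateral], [-labial], [+continuant], [-nasal], [+sonorant]. Since the list omits [dorsal] — which does distinguish the palatal glide from the alveolar trill — this pair collapses; all other pairs remain distinct.

j, r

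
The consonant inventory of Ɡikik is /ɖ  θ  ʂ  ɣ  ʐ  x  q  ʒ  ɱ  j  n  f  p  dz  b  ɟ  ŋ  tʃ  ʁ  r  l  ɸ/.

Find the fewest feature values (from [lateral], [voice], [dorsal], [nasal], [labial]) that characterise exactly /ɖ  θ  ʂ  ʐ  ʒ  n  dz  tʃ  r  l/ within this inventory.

[-labial, -dorsal]

The class [-labial], [-dorsal] has exactly /ɖ, θ, ʂ, ʐ, ʒ, n, dz, tʃ, r, l/ as its extension in this inventory. No smaller conjunction from the listed features achieves this: [-dorsal] alone would also admit /ɱ, f, p, b, …/; [-labial] alone would also admit /ɣ, x, q, j, …/; and checking the remaining single features turns up none with this extension.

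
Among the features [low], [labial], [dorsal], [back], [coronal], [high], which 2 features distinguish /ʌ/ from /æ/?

[low], [back]

/ʌ/ (mid back unrounded lax vowel) and /æ/ (low front unrounded vowel) agree on [−labial], [+dorsal], [−coronal], [−high]. They differ on [low] (/ʌ/ [−], /æ/ [+]), [back] (/ʌ/ [+], /æ/ [−]).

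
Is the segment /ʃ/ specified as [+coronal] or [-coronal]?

[+coronal]

/ʃ/ is the voiceless postalveolar fricative. The feature [coronal] marks segments articulated with the tongue front (tip or blade); /ʃ/ has this property, so it is [+coronal].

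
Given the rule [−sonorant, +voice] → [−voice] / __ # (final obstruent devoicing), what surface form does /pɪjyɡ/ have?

/ɡ/ satisfies [−sonorant, +voice] and sits in __ #. The [−voice] counterpart of the voiced velar stop is /k/. Other segments in /pɪjyɡ/ either fail the structural description or are not in the environment, so the surface form is [pɪjyk].

[pɪjyk]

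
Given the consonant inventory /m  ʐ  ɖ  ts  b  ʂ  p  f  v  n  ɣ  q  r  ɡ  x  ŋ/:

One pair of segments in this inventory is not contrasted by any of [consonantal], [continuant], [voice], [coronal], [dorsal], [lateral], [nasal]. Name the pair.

On the given features, /r/ and /ʐ/ have an identical profile: [+consonantal], [+continuant], [+voice], [+coronal], [-dorsal], [-lateral], [-nasal]. No other two segments in the inventory coincide on all 7 features. (They do differ in [sonorant], [strident] and [anterior], which are not among the given features.)

r, ʐ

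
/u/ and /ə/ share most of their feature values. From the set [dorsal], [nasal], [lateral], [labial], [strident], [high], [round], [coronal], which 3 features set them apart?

[labial], [round], [high]

/u/ is the high back rounded tense vowel and /ə/ is the mid central vowel (schwa). Both are [+dorsal], [−nasal], [−lateral], [−strident], [−coronal]. /u/ is [+labial] while /ə/ is [−labial]; /u/ is [+round] while /ə/ is [−round]; /u/ is [+high] while /ə/ is [−high], so the distinguishing features are [labial], [round], [high].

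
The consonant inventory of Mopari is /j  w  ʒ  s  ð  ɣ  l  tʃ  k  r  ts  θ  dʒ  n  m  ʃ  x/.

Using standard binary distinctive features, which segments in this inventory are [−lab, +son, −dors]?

l, r, n

Checking each segment against [−labial], [+sonorant], [−dorsal]: /l/ (alveolar lateral approximant), /r/ (alveolar trill), /n/ (alveolar nasal) satisfy every feature; every other segment in the inventory fails at least one.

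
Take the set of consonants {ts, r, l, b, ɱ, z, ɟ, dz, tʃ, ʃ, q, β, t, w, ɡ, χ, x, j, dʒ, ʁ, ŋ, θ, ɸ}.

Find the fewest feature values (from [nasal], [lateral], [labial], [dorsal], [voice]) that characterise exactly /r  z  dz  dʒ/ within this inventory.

[+voice, -lateral, -labial, -dorsal]

/r, z, dz, dʒ/ are all [+voice], [-lateral], [-labial], [-dorsal], and no other segment in the inventory matches all four values. Dropping any one of them over-generates: [-lateral, -labial, -dorsal] alone would also admit /ts, tʃ, ʃ, t, …/; [+voice, -labial, -dorsal] alone would also admit /l/; [+voice, -lateral, -dorsal] alone would also admit /b, ɱ, β/; [+voice, -lateral, -labial] alone would also admit /ɟ, ɡ, j, ʁ, …/. No other combination of three listed features picks out exactly this set either, so fewer than four features will not do.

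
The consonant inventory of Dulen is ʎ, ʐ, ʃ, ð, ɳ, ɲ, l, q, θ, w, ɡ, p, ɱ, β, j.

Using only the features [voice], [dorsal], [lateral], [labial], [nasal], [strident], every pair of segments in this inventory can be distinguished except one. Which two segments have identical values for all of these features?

j, ɡ

Both /j/ and /ɡ/ are [+voice], [+dorsal], [-lateral], [-labial], [-nasal], [-strident]. Since the list omits [sonorant], [continuant] and [back] — which do distinguish the palatal glide from the voiced velar stop — this pair collapses; all other pairs remain distinct.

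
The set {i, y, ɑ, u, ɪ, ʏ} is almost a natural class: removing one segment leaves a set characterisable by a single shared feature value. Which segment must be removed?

ɑ

/i, u, ʏ, ɪ, y/ are all [+high], but /ɑ/ (low back unrounded vowel) is [-high]. No other single segment can be removed to leave a set sharing one feature value that the removed segment lacks, so /ɑ/ is the odd one out.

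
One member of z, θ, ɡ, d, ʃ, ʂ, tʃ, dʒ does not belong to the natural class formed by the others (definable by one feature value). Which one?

The remaining segments after removing /ɡ/ share [+coronal]; /ɡ/ (voiced velar stop) is [-coronal]. For every other candidate removal, the leftover set fails to share any single feature value that the removed segment lacks.

ɡ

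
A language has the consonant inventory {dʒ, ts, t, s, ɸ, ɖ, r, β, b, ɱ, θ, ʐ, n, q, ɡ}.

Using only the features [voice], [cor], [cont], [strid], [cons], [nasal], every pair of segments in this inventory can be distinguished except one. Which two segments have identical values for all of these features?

Both /ɡ/ and /b/ are [+voice], [-coronal], [-continuant], [-strident], [+consonantal], [-nasal]. Since the list omits [labial] and [dorsal] — which do distinguish the voiced velar stop from the voiced bilabial stop — this pair collapses; all other pairs remain distinct.

ɡ, b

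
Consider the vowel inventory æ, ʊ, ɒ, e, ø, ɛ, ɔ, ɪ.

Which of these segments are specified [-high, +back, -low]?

Eliminate segments failing any feature: /æ, e, ø, ɛ/ are [-back]; /ʊ, ɪ/ are [+high]; /ɒ/ is [+low]. The remaining /ɔ/ satisfy [-high], [+back], [-low].

ɔ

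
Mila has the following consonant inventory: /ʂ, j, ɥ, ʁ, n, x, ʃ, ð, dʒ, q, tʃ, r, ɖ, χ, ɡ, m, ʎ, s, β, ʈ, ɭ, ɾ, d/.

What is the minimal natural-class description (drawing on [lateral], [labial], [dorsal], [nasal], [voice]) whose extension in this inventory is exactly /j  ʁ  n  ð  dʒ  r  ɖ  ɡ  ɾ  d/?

[+voice, −lateral, −labial]

Every target segment is [+voice], [−lateral], [−labial]; each remaining inventory member fails at least one of these. Each conjunct is needed — [−lateral, −labial] alone would also admit /ʂ, x, ʃ, q, …/; [+voice, −labial] alone would also admit /ʎ, ɭ/; [+voice, −lateral] alone would also admit /ɥ, m, β/ — and no other combination of two listed features has exactly this extension, so three is the minimum.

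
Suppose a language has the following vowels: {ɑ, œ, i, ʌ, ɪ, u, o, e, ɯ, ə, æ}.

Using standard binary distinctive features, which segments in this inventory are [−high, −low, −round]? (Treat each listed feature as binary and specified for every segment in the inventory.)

ʌ, e, ə

Checking each segment against [−high], [−low], [−round]: /ʌ/ (mid back unrounded lax vowel), /e/ (mid front unrounded tense vowel), /ə/ (mid central vowel (schwa)) satisfy every feature; every other segment in the inventory fails at least one.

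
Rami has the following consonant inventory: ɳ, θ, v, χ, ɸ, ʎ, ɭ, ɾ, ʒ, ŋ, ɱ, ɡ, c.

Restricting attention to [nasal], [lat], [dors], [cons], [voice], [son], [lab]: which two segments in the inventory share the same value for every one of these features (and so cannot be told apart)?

Both /χ/ and /c/ are [−nasal], [−lateral], [+dorsal], [+consonantal], [−voice], [−sonorant], [−labial]. Since the list omits [continuant], [high] and [back] — which do distinguish the voiceless uvular fricative from the voiceless palatal stop — this pair collapses; all other pairs remain distinct.

χ, c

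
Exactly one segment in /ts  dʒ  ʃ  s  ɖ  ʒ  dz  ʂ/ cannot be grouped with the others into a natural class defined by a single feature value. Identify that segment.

ɖ

[strident] groups all but one: /s, dz, ʃ, ʂ, ts, ʒ, dʒ/ share [+strident] while /ɖ/ (voiced retroflex stop) alone is [-strident]. Removing any other segment would not leave a single-feature class that excludes it.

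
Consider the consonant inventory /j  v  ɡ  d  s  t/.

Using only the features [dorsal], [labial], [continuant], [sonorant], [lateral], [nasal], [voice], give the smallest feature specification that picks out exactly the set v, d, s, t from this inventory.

[-dorsal]

/v, d, s, t/ are exactly the [-dorsal] segments in the inventory, so a single feature suffices.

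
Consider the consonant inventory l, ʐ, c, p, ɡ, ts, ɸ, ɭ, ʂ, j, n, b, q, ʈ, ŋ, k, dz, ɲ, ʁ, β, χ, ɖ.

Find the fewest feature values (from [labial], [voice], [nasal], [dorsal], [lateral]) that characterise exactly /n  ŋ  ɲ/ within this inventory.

The target set is precisely the extension of [+nasal] in this inventory.

[+nasal]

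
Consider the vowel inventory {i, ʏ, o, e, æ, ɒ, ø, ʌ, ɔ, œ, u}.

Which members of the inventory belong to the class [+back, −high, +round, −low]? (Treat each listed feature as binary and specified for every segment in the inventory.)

Checking each segment against [+back], [−high], [+round], [−low]: /o/ (mid back rounded tense vowel), /ɔ/ (mid back rounded lax vowel) satisfy every feature; every other segment in the inventory fails at least one.

o, ɔ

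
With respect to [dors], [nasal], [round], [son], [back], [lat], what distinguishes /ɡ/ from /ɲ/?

[sonorant], [nasal], [back]

/ɡ/ is the voiced velar stop and /ɲ/ is the palatal nasal. Both are [+dorsal], [−round], [−lateral]. /ɡ/ is [−sonorant] while /ɲ/ is [+sonorant]; /ɡ/ is [−nasal] while /ɲ/ is [+nasal]; /ɡ/ is [+back] while /ɲ/ is [−back], so the distinguishing features are [sonorant], [nasal], [back].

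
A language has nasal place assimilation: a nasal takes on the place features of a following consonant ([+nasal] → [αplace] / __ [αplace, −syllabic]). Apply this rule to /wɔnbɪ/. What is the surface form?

[wɔmbɪ]

/n/ sits before the [+labial] consonant /b/, so it takes on [+labial] and surfaces as /m/. The rest of the form is unaffected: [wɔmbɪ].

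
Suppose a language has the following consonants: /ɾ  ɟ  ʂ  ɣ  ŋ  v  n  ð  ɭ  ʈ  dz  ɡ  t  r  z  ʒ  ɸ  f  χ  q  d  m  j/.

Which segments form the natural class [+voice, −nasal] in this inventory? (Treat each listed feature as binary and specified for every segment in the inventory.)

ɾ, ɟ, ɣ, v, ð, ɭ, dz, ɡ, r, z, ʒ, d, j

Eliminate segments failing any feature: /ʂ, ʈ, t, ɸ, f, χ, q/ are [−voice]; /ŋ, n, m/ are [+nasal]. The remaining /ɾ, ɟ, ɣ, v, ð, ɭ, dz, ɡ, r, z, ʒ, d, j/ satisfy [+voice], [−nasal].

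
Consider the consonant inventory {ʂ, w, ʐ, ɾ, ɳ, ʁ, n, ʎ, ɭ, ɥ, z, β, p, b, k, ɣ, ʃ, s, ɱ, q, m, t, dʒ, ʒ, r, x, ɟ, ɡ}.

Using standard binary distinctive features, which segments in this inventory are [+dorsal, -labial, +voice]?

Eliminate segments failing any feature: /ʂ, ʐ, ɾ, ɳ, n, ɭ, z, β, p, b, ʃ, s, ɱ, m, t, dʒ, ʒ, r/ are [-dorsal]; /w, ɥ/ are [+labial]; /k, q, x/ are [-voice]. The remaining /ʁ, ʎ, ɣ, ɟ, ɡ/ satisfy [+dorsal], [-labial], [+voice].

ʁ, ʎ, ɣ, ɟ, ɡ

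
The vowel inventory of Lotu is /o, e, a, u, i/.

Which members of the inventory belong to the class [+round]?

The [+round] segments here are /o, u/; the remaining /e, a, i/ are [−round].

o, u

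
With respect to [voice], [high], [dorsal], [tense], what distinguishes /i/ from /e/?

The two segments share [+voice], [+dorsal], [+tense]. The only feature from the list on which they differ: /i/ is [+high] while /e/ is [−high].

[high]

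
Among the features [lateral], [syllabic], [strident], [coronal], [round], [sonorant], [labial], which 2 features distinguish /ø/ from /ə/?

/ø/ (mid front rounded tense vowel) and /ə/ (mid central vowel (schwa)) agree on [−lateral], [+syllabic], [−strident], [−coronal], [+sonorant]. They differ on [labial] (/ø/ [+], /ə/ [−]), [round] (/ø/ [+], /ə/ [−]).

[labial], [round]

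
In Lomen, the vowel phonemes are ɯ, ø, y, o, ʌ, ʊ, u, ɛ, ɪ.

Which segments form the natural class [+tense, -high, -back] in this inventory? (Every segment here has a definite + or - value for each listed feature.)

ø

Eliminate segments failing any feature: /ɯ, y, u/ are [+high]; /o/ is [+back]; /ʌ, ʊ, ɛ, ɪ/ are [-tense]. The remaining /ø/ satisfy [+tense], [-high], [-back].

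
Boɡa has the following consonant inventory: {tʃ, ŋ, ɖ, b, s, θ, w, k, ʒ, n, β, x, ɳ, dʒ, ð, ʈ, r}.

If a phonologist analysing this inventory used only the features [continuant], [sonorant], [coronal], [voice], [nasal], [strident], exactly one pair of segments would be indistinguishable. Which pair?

ɳ, n

/ɳ/ (retroflex nasal) and /n/ (alveolar nasal) are both [-continuant], [+sonorant], [+coronal], [+voice], [+nasal], [-strident], so none of the listed features separates them. (They do differ in [anterior], which is not among the given features.) Every other pair in the inventory differs on at least one listed feature.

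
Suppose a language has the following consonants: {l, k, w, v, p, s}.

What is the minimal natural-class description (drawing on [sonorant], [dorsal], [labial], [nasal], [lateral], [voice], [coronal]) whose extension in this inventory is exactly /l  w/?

[+sonorant]

/l, w/ are exactly the [+sonorant] segments in the inventory, so a single feature suffices.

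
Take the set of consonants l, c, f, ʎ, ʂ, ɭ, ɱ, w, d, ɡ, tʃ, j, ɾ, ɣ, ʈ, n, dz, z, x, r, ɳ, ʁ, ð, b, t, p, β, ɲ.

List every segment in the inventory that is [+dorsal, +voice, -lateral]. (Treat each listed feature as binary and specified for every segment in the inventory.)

w, ɡ, j, ɣ, ʁ, ɲ

Checking each segment against [+dorsal], [+voice], [-lateral]: /w/ (labial-velar glide), /ɡ/ (voiced velar stop), /j/ (palatal glide), /ɣ/ (voiced velar fricative), /ʁ/ (voiced uvular fricative), /ɲ/ (palatal nasal) satisfy every feature; every other segment in the inventory fails at least one.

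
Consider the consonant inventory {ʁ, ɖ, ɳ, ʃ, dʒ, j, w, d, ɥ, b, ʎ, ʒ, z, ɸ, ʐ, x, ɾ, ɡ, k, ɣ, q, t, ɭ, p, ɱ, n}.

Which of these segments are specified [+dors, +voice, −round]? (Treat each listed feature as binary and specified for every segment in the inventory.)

Eliminate segments failing any feature: /ɖ, ɳ, ʃ, dʒ, d, b, ʒ, z, ɸ, ʐ, ɾ, t, ɭ, p, ɱ, n/ are [−dorsal]; /w, ɥ/ are [+round]; /x, k, q/ are [−voice]. The remaining /ʁ, j, ʎ, ɡ, ɣ/ satisfy [+dorsal], [+voice], [−round].

ʁ, j, ʎ, ɡ, ɣ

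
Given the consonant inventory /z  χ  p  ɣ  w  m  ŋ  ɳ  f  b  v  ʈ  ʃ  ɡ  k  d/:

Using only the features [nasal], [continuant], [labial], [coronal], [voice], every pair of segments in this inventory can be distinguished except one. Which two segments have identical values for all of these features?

/w/ (labial-velar glide) and /v/ (voiced labiodental fricative) are both [-nasal], [+continuant], [+labial], [-coronal], [+voice], so none of the listed features separates them. (They do differ in [sonorant], [round] and [dorsal], which are not among the given features.) Every other pair in the inventory differs on at least one listed feature.

w, v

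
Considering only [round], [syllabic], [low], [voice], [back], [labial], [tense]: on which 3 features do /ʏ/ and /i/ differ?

[labial], [round], [tense]

/ʏ/ is the high front rounded lax vowel and /i/ is the high front unrounded tense vowel. Both are [+syllabic], [−low], [+voice], [−back]. /ʏ/ is [+labial] while /i/ is [−labial]; /ʏ/ is [+round] while /i/ is [−round]; /ʏ/ is [−tense] while /i/ is [+tense], so the distinguishing features are [labial], [round], [tense].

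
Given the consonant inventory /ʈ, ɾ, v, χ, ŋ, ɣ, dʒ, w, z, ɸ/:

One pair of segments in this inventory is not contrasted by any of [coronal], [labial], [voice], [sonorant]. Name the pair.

On the given features, /z/ and /dʒ/ have an identical profile: [+coronal], [−labial], [+voice], [−sonorant]. No other two segments in the inventory coincide on all 4 features. (They do differ in [continuant], [anterior] and [distributed], which are not among the given features.)

z, dʒ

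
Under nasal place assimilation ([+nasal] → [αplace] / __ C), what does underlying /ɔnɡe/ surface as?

[ɔŋɡe]

/n/ sits before the [+dorsal] consonant /ɡ/, so it takes on [+dorsal] and surfaces as /ŋ/. The rest of the form is unaffected: [ɔŋɡe].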